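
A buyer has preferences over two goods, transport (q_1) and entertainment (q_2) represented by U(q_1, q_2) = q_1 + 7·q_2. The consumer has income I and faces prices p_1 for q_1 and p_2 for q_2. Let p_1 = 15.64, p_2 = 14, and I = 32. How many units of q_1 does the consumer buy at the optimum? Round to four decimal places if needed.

Linear utility — the consumer picks whichever good has higher MU/price: 1/15.64 = 0.0639 vs 7/14 = 0.5.
q_2 gives more utility per dollar, so spend all income on q_2: q_2* = I/p_2, q_1* = 0.
Numerically: q_1* = 0, q_2* = 2.2857.

q_1* = 0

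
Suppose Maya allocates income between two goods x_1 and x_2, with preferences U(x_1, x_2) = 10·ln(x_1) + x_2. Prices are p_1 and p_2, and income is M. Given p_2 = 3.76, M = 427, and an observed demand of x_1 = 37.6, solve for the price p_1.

MU_x_1 = 10/x_1, MU_x_2 = 1. Tangency: 10/x_1 = p_1/p_2.
So x_1*(p_1,p_2) = 10·p_2/p_1, independent of income; and x_2* = (M − 10·p_2)/p_2.
Set x_1* = 37.6 in the demand function and solve for p_1: p_1 = 1.

p_1 = 1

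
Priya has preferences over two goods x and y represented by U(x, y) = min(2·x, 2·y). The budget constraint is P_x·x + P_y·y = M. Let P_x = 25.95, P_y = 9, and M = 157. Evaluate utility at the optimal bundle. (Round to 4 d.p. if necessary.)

V = 8.9843

Demand: x*(P_x,P_y,M) = 2·M/(2·P_x + 2·P_y), y* = 2·M/(2·P_x + 2·P_y).
Here 2·25.95 + 2·9 = 69.9, giving x* = 4.4921 and y* = 4.4921.
Utility at the optimum: U(4.4921, 4.4921) = 8.9843.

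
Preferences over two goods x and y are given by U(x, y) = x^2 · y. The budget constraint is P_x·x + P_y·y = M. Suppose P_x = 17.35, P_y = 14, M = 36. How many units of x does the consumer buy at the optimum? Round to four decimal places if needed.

MU_x/MU_y = (2·y)/(x); tangency sets this equal to P_x/P_y.
Rearranging, P_y·y = (1/2)·P_x·x. Substituting into the budget gives P_x·x·(1 + (1/2)) = M.
Demand: x*(P_x,P_y,M) = 2/3·M/P_x and y* = 1/3·M/P_y.
At P_x=17.35, P_y=14, M=36: x* = 2/3·36/17.35 = 1.3833.

x* = 1.3833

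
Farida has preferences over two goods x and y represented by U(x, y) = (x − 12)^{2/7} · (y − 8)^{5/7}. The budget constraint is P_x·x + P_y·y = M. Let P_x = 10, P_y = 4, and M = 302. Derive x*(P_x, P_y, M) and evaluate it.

Discretionary income = 302 − 12·10 − 8·4 = 150; x* = 12 + 2/7·150/10 = 16.2857.

x* = 16.2857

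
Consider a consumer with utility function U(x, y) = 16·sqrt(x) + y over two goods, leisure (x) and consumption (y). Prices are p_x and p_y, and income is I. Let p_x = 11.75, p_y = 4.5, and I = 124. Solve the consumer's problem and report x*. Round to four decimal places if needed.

x* = 9.3871

Solve: √x = 8·p_y/p_x, so x*(p_x,p_y) = (8·p_y/p_x)², and y* = (I − p_x·x*)/p_y.
Plugging in: x* = (8·4.5/11.75)² = 9.3871.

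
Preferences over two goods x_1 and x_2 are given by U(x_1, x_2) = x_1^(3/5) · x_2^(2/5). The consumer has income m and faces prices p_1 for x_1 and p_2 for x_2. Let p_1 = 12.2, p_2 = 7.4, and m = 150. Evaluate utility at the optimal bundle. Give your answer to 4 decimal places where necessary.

Demand: x_1*(p_1,p_2,m) = 0.6·m/p_1 and x_2* = 0.4·m/p_2.
At p_1=12.2, p_2=7.4, m=150: x_1* = 0.6·150/12.2 = 7.377, x_2* = 8.1081.
Utility at the optimum: U(7.377, 8.1081) = 7.6612.

V = 7.6612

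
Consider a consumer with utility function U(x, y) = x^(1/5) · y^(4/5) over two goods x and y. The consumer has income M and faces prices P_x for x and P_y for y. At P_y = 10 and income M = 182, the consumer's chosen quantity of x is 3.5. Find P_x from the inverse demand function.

MU_x/MU_y = (0.2·y)/(0.8·x); tangency sets this equal to P_x/P_y.
Rearranging, P_y·y = 4·P_x·x. Substituting into the budget gives P_x·x·(1 + 4) = M.
Demand: x*(P_x,P_y,M) = 0.2·M/P_x and y* = 0.8·M/P_y.
Set x* = 3.5 in the demand function and solve for P_x: P_x = 10.4.

P_x = 10.4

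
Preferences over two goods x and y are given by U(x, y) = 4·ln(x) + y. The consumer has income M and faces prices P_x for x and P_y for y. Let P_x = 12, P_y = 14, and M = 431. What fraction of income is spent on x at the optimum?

share on x = 0.1299

Set MRS = P_x/P_y: (4/x)/1 = P_x/P_y.
So x*(P_x,P_y) = 4·P_y/P_x, independent of income; and y* = (M − 4·P_y)/P_y.
At the given prices: x* = 4·14/12 = 4.6667, and y* = 26.7857.
Expenditure on x: 12·4.6667 = 56; share = 0.1299.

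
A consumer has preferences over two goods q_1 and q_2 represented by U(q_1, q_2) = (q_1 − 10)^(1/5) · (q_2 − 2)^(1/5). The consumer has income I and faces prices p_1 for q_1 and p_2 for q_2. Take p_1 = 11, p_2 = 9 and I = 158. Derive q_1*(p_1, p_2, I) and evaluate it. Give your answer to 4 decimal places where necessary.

Substituting into the budget: q_1* = 10 + 0.5·(I − 10·p_1 − 2·p_2)/p_1, and q_2* = 2 + 0.5·(…)/p_2.
Discretionary income = 158 − 10·11 − 2·9 = 30; q_1* = 10 + 0.5·30/11 = 11.3636.

q_1* = 11.3636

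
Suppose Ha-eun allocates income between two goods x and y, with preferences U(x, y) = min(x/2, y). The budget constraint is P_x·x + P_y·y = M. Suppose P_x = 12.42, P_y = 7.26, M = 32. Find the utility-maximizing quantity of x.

Demand: x*(P_x,P_y,M) = 2·M/(2·P_x + P_y), y* = M/(2·P_x + P_y).
Here 2·12.42 + 7.26 = 32.1, giving x* = 1.9938.

x* = 1.9938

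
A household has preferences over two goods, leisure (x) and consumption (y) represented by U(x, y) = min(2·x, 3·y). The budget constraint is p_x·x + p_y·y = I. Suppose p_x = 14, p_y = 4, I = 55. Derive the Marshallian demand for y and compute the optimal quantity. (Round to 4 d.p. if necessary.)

Leontief preferences: the optimum is at the kink where x/3 = y/2, i.e. y = (2/3)·x.
Budget: p_x·x + p_y·(2/3)·x = I, so (3·p_x + 2·p_y)·x = 3·I.
Demand: x*(p_x,p_y,I) = 3·I/(3·p_x + 2·p_y), y* = 2·I/(3·p_x + 2·p_y).
Here 3·14 + 2·4 = 50, giving y* = 2.2.

y* = 2.2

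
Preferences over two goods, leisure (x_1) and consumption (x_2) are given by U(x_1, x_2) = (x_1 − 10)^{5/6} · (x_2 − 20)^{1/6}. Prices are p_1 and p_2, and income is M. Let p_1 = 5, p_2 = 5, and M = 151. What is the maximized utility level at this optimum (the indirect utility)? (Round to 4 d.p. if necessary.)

V = 0.1275

Let x_1' = x_1−10, x_2' = x_2−20. MRS = 5·x_2'/x_1' = p_1/p_2.
Substituting into the budget: x_1* = 10 + 5/6·(M − 10·p_1 − 20·p_2)/p_1, and x_2* = 20 + 1/6·(…)/p_2.
Discretionary income = 151 − 10·5 − 20·5 = 1; x_1* = 10 + 5/6·1/5 = 10.1667; x_2* = 20 + 1/6·1/5 = 20.0333.
Utility at the optimum: U(10.1667, 20.0333) = 0.1275.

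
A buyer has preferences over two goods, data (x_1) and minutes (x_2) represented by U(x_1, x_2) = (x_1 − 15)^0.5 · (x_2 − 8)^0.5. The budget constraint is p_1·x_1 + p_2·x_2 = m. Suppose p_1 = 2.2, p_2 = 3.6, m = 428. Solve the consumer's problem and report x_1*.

MRS = (x_2−8)/(x_1−15). Tangency with p_1/p_2 gives x_2−8 = (p_1/p_2)·(x_1−15).
After buying the subsistence bundle (15, 8), a share 0.5 of the remaining income goes to x_1: x_1* = 15 + 0.5·(m − 15p_1 − 8p_2)/p_1.
Discretionary income = 428 − 15·2.2 − 8·3.6 = 366.2; x_1* = 15 + 0.5·366.2/2.2 = 98.2273.

x_1* = 98.2273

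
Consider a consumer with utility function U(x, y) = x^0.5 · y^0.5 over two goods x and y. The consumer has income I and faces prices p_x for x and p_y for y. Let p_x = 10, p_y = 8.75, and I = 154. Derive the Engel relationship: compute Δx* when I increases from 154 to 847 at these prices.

Δx* = 34.65

The MRS is y/x. Set MRS = p_x/p_y.
So 0.5·p_y·y = 0.5·p_x·x; combined with the budget, a share 0.5 of income goes to x.
Demand: x*(p_x,p_y,I) = 0.5·I/p_x and y* = 0.5·I/p_y.
At p_x=10, p_y=8.75, I=154: x* = 0.5·154/10 = 7.7.
At I' = 847: x* = 42.35. Change: 42.35 − 7.7 = 34.65.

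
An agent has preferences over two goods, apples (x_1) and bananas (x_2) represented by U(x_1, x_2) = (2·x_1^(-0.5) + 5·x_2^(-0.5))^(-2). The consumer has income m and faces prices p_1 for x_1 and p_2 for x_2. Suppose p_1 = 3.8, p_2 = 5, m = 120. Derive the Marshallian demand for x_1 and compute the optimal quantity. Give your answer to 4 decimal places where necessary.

x_1* = 10.4619

MU_x_1 ∝ 2·x_1^(-1.5), MU_x_2 ∝ 5·x_2^(-1.5), so MRS = (2/5)·(x_2/x_1)^(1.5) = p_1/p_2.
Solve for the ratio: x_2/x_1 = [(5/2)·p_1/p_2]^(2/3).
Substitute x_2 = (x_2/x_1)·x_1 into the budget: x_1* = m/(p_1 + p_2·(x_2/x_1)).
Numerically x_2/x_1 = 1.534037, so x_1* = 120/(3.8 + 5·1.534037) = 10.4619.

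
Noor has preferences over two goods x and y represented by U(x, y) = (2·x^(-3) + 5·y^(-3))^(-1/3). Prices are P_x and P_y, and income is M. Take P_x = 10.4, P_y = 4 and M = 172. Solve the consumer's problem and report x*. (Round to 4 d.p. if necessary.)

x* = 10.2461

MU_x ∝ 2·x^(-4), MU_y ∝ 5·y^(-4), so MRS = (2/5)·(y/x)^(4) = P_x/P_y.
Solve for the ratio: y/x = [(5/2)·P_x/P_y]^(0.25).
Substitute y = (y/x)·x into the budget: x* = M/(P_x + P_y·(y/x)).
Numerically y/x = 1.596718, so x* = 172/(10.4 + 4·1.596718) = 10.2461.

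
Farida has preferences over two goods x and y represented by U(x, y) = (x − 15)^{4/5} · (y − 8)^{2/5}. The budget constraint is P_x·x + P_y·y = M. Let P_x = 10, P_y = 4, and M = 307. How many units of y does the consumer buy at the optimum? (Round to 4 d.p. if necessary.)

y* = 18.4167

MRS = 2·(y−8)/(x−15). Tangency with P_x/P_y gives y−8 = (1/2)·(P_x/P_y)·(x−15).
Substituting into the budget: x* = 15 + 2/3·(M − 15·P_x − 8·P_y)/P_x, and y* = 8 + 1/3·(…)/P_y.
Discretionary income = 307 − 15·10 − 8·4 = 125; y* = 8 + 1/3·125/4 = 18.4167.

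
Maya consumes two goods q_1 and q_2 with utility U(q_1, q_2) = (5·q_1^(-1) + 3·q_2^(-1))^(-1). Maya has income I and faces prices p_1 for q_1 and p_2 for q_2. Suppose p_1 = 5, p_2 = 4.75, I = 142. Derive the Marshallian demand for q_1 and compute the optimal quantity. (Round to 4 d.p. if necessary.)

q_1* = 16.1825

MU_q_1 ∝ 5·q_1^(-2), MU_q_2 ∝ 3·q_2^(-2), so MRS = (5/3)·(q_2/q_1)^(2) = p_1/p_2.
Solve for the ratio: q_2/q_1 = [(3/5)·p_1/p_2]^(0.5).
With the ratio pinned down, the budget gives q_1* = I/(p_1 + p_2·(q_2/q_1)) and q_2* = (q_2/q_1)·q_1*.
Numerically q_2/q_1 = 0.794719, so q_1* = 142/(5 + 4.75·0.794719) = 16.1825.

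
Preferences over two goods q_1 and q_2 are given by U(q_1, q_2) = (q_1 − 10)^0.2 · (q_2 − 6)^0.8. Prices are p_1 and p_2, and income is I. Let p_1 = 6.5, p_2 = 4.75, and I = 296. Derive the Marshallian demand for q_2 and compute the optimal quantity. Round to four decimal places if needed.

MRS = (1/4)·(q_2−6)/(q_1−10). Tangency with p_1/p_2 gives q_2−6 = 4·(p_1/p_2)·(q_1−10).
After buying the subsistence bundle (10, 6), a share 0.2 of the remaining income goes to q_1: q_1* = 10 + 0.2·(I − 10p_1 − 6p_2)/p_1.
Discretionary income = 296 − 10·6.5 − 6·4.75 = 202.5; q_2* = 6 + 0.8·202.5/4.75 = 40.1053.

q_2* = 40.1053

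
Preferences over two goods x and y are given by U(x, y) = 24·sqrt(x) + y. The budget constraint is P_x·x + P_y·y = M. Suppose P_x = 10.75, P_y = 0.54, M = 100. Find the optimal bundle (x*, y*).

Utility is quasi-linear in y; the FOC for x is 12/√x = P_x/P_y.
Thus x* = (12·P_y/P_x)² — independent of M — with the rest of income spent on y.
Plugging in: x* = (12·0.54/10.75)² = 0.3634, y* = 177.9517.

x* = 0.3634, y* = 177.9517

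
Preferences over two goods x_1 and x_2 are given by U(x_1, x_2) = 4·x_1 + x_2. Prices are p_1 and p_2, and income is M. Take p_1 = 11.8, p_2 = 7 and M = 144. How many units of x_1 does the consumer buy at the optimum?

x_1* = 12.2034

Linear utility — the consumer picks whichever good has higher MU/price: 4/11.8 = 0.339 vs 1/7 = 0.1429.
x_1 gives more utility per dollar, so spend all income on x_1: x_1* = M/p_1, x_2* = 0.
Numerically: x_1* = 12.2034, x_2* = 0.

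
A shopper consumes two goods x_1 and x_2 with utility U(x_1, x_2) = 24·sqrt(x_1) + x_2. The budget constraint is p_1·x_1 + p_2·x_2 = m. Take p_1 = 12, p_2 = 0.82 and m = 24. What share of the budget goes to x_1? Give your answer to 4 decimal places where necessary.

Plugging in: x_1* = (12·0.82/12)² = 0.6724, x_2* = 19.4283.
Expenditure on x_1: 12·0.6724 = 8.0688; share = 0.3362.

share on x_1 = 0.3362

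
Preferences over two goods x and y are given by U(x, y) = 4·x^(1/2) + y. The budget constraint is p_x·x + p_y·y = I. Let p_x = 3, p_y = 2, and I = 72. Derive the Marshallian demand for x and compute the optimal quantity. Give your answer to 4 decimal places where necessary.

x* = 1.7778

Plugging in: x* = (2·2/3)² = 1.7778.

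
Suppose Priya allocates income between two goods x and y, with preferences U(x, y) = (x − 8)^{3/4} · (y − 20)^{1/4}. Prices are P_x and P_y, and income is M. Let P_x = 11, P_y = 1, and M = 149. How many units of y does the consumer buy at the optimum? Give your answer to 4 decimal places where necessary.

This is Cobb-Douglas in (x−8, y−20): tangency gives 0.75·P_y·(y−20) = 0.25·P_x·(x−8).
Substituting into the budget: x* = 8 + 0.75·(M − 8·P_x − 20·P_y)/P_x, and y* = 20 + 0.25·(…)/P_y.
Discretionary income = 149 − 8·11 − 20·1 = 41; y* = 20 + 0.25·41/1 = 30.25.

y* = 30.25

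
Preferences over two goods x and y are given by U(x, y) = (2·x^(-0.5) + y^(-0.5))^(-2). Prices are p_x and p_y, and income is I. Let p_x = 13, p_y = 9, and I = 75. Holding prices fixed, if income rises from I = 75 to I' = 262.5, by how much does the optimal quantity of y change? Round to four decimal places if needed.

From the CES first-order condition, 2·(y/x)^(1.5) = p_x/p_y.
Solve for the ratio: y/x = [(1/2)·p_x/p_y]^(2/3).
Substitute y = (y/x)·x into the budget: x* = I/(p_x + p_y·(y/x)).
Numerically y/x = 0.804972, so x* = 75/(13 + 9·0.804972) = 3.7047 and y* = 0.804972·3.7047 = 2.9822.
At I' = 262.5: y* = 10.4375. Change: 10.4375 − 2.9822 = 7.4554.

Δy* = 7.4554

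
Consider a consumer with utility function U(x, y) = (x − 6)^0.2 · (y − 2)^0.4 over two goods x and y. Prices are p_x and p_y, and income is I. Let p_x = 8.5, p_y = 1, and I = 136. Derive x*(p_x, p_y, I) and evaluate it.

MRS = (1/2)·(y−2)/(x−6). Tangency with p_x/p_y gives y−2 = 2·(p_x/p_y)·(x−6).
Substituting into the budget: x* = 6 + 1/3·(I − 6·p_x − 2·p_y)/p_x, and y* = 2 + 2/3·(…)/p_y.
Discretionary income = 136 − 6·8.5 − 2·1 = 83; x* = 6 + 1/3·83/8.5 = 9.2549.

x* = 9.2549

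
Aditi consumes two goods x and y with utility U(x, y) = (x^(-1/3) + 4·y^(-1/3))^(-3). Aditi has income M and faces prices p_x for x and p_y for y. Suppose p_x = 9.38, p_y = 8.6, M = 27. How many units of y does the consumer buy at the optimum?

y* = 2.3063

From the CES first-order condition, (1/4)·(y/x)^(4/3) = p_x/p_y.
Solve for the ratio: y/x = [4·p_x/p_y]^(0.75).
With the ratio pinned down, the budget gives x* = M/(p_x + p_y·(y/x)) and y* = (y/x)·x*.
Numerically y/x = 3.018723, so x* = 27/(9.38 + 8.6·3.018723) = 0.764 and y* = 3.018723·0.764 = 2.3063.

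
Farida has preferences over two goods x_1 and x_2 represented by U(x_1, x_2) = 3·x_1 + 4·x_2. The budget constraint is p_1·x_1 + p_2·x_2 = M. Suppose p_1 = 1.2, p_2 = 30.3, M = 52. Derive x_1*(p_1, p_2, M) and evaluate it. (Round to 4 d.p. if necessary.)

x_1* = 43.3333

Linear utility — the consumer picks whichever good has higher MU/price: 3/1.2 = 2.5 vs 4/30.3 = 0.132.
x_1 gives more utility per dollar, so spend all income on x_1: x_1* = M/p_1, x_2* = 0.
Numerically: x_1* = 43.3333, x_2* = 0.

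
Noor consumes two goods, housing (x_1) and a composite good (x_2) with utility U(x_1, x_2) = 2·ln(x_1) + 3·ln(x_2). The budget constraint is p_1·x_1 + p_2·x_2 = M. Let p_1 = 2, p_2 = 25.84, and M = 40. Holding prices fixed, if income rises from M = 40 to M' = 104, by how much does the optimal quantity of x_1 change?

Δx_1* = 12.8

Demand: x_1*(p_1,p_2,M) = 0.4·M/p_1 and x_2* = 0.6·M/p_2.
At p_1=2, p_2=25.84, M=40: x_1* = 0.4·40/2 = 8.
At M' = 104: x_1* = 20.8. Change: 20.8 − 8 = 12.8.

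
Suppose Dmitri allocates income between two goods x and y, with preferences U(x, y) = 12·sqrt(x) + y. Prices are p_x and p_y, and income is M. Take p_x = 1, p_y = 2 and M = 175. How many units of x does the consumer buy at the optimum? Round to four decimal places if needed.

x* = 144

MU_x = 6/√x, MU_y = 1. Tangency: 6/√x = p_x/p_y.
Thus x* = (6·p_y/p_x)² — independent of M — with the rest of income spent on y.
Plugging in: x* = (6·2/1)² = 144.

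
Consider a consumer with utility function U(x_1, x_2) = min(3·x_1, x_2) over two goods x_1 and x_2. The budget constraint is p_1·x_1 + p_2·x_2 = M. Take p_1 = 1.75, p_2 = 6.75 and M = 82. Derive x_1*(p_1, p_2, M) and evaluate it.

With perfect complements, no substitution: consume in ratio x_1:x_2 = 1:3.
Budget: p_1·x_1 + p_2·3·x_1 = M, so (p_1 + 3·p_2)·x_1 = M.
Demand: x_1*(p_1,p_2,M) = M/(p_1 + 3·p_2), x_2* = 3·M/(p_1 + 3·p_2).
Here 1.75 + 3·6.75 = 22, giving x_1* = 3.7273.

x_1* = 3.7273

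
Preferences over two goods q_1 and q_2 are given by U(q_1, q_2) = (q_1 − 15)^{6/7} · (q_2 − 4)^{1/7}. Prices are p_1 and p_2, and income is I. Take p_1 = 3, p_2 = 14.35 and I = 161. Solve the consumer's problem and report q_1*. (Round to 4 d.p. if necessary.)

Let q_1' = q_1−15, q_2' = q_2−4. MRS = 6·q_2'/q_1' = p_1/p_2.
After buying the subsistence bundle (15, 4), a share 6/7 of the remaining income goes to q_1: q_1* = 15 + 6/7·(I − 15p_1 − 4p_2)/p_1.
Discretionary income = 161 − 15·3 − 4·14.35 = 58.6; q_1* = 15 + 6/7·58.6/3 = 31.7429.

q_1* = 31.7429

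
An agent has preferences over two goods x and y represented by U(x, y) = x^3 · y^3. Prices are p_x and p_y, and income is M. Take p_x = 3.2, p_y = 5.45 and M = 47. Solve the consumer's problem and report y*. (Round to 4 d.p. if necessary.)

The MRS is y/x. Set MRS = p_x/p_y.
So 3·p_y·y = 3·p_x·x; combined with the budget, a share 0.5 of income goes to x.
Demand: x*(p_x,p_y,M) = 0.5·M/p_x and y* = 0.5·M/p_y.
At p_x=3.2, p_y=5.45, M=47: y* = 0.5·47/5.45 = 4.3119.

y* = 4.3119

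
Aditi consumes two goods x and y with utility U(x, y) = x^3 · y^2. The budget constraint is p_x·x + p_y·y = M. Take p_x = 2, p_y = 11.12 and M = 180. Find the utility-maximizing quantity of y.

y* = 6.4748

MU_x/MU_y = (3·y)/(2·x); tangency sets this equal to p_x/p_y.
Rearranging, p_y·y = (2/3)·p_x·x. Substituting into the budget gives p_x·x·(1 + (2/3)) = M.
Demand: x*(p_x,p_y,M) = 0.6·M/p_x and y* = 0.4·M/p_y.
At p_x=2, p_y=11.12, M=180: y* = 0.4·180/11.12 = 6.4748.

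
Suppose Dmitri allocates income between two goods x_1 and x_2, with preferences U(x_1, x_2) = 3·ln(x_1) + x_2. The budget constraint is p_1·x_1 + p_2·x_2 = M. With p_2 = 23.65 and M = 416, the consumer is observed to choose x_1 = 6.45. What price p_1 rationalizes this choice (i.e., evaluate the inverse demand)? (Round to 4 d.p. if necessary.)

MU_x_1 = 3/x_1, MU_x_2 = 1. Tangency: 3/x_1 = p_1/p_2.
So x_1*(p_1,p_2) = 3·p_2/p_1, independent of income; and x_2* = (M − 3·p_2)/p_2.
Set x_1* = 6.45 in the demand function and solve for p_1: p_1 = 11.

p_1 = 11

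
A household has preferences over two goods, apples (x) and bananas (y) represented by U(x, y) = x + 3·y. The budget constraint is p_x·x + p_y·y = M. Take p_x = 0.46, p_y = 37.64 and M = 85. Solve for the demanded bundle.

Perfect substitutes: compare marginal utility per dollar. 1/p_x vs 3/p_y → 2.1739 vs 0.0797.
x gives more utility per dollar, so spend all income on x: x* = M/p_x, y* = 0.
Numerically: x* = 184.7826, y* = 0.

x* = 184.7826, y* = 0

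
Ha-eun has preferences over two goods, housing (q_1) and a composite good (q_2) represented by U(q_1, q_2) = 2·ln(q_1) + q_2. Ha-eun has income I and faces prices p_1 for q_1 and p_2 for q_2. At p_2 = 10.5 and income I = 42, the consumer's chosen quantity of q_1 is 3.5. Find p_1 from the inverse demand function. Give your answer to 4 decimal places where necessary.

p_1 = 6

Set MRS = p_1/p_2: (2/q_1)/1 = p_1/p_2.
So q_1*(p_1,p_2) = 2·p_2/p_1, independent of income; and q_2* = (I − 2·p_2)/p_2.
Set q_1* = 3.5 in the demand function and solve for p_1: p_1 = 6.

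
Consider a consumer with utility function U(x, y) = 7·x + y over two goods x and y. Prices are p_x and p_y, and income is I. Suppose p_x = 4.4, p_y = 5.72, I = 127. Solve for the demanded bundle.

x* = 28.8636, y* = 0

Perfect substitutes: compare marginal utility per dollar. 7/p_x vs 1/p_y → 1.5909 vs 0.1748.
x gives more utility per dollar, so spend all income on x: x* = I/p_x, y* = 0.
Numerically: x* = 28.8636, y* = 0.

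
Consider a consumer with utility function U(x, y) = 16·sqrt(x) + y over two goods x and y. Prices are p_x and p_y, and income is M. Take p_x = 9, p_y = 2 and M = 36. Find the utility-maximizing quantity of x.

Utility is quasi-linear in y; the FOC for x is 8/√x = p_x/p_y.
Thus x* = (8·p_y/p_x)² — independent of M — with the rest of income spent on y.
Plugging in: x* = (8·2/9)² = 3.1605.

x* = 3.1605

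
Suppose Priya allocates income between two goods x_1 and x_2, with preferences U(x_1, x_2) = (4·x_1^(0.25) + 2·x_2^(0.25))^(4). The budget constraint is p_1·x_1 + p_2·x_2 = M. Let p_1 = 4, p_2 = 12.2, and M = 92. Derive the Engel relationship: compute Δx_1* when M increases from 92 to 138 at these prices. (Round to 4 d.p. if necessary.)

MU_x_1 ∝ 4·x_1^(-0.75), MU_x_2 ∝ 2·x_2^(-0.75), so MRS = 2·(x_2/x_1)^(0.75) = p_1/p_2.
Solve for the ratio: x_2/x_1 = [(1/2)·p_1/p_2]^(4/3).
With the ratio pinned down, the budget gives x_1* = M/(p_1 + p_2·(x_2/x_1)) and x_2* = (x_2/x_1)·x_1*.
Numerically x_2/x_1 = 0.089721, so x_1* = 92/(4 + 12.2·0.089721) = 18.0584.
At M' = 138: x_1* = 27.0875. Change: 27.0875 − 18.0584 = 9.0292.

Δx_1* = 9.0292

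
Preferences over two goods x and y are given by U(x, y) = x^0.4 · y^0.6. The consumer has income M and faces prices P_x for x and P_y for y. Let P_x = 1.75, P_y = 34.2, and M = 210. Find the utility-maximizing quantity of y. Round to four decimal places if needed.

y* = 3.6842

The MRS is (2/3)·y/x. Set MRS = P_x/P_y.
So 0.4·P_y·y = 0.6·P_x·x; combined with the budget, a share 0.4 of income goes to x.
Demand: x*(P_x,P_y,M) = 0.4·M/P_x and y* = 0.6·M/P_y.
At P_x=1.75, P_y=34.2, M=210: y* = 0.6·210/34.2 = 3.6842.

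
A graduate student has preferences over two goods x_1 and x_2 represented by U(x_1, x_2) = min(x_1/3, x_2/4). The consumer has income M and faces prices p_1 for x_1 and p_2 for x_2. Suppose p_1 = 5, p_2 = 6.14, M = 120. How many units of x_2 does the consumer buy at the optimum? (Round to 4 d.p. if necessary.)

Demand: x_1*(p_1,p_2,M) = 3·M/(3·p_1 + 4·p_2), x_2* = 4·M/(3·p_1 + 4·p_2).
Here 3·5 + 4·6.14 = 39.56, giving x_2* = 12.1335.

x_2* = 12.1335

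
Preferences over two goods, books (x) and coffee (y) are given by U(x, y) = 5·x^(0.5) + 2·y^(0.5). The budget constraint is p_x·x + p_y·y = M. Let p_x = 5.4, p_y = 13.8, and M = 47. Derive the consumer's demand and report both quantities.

x* = 8.1909, y* = 0.2007

MRS = MU_x/MU_y = (5/2)·(y/x)^(0.5). Set equal to p_x/p_y.
Solve for the ratio: y/x = [(2/5)·p_x/p_y]^(2).
With the ratio pinned down, the budget gives x* = M/(p_x + p_y·(y/x)) and y* = (y/x)·x*.
Numerically y/x = 0.024499, so x* = 47/(5.4 + 13.8·0.024499) = 8.1909 and y* = 0.024499·8.1909 = 0.2007.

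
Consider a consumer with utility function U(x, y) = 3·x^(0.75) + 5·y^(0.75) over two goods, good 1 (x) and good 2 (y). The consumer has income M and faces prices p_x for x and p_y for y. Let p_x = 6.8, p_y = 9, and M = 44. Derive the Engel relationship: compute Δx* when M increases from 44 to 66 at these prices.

Δx* = 0.7475

MU_x ∝ 3·x^(-0.25), MU_y ∝ 5·y^(-0.25), so MRS = (3/5)·(y/x)^(0.25) = p_x/p_y.
Solve for the ratio: y/x = [(5/3)·p_x/p_y]^(4).
Substitute y = (y/x)·x into the budget: x* = M/(p_x + p_y·(y/x)).
Numerically y/x = 2.514552, so x* = 44/(6.8 + 9·2.514552) = 1.495.
At M' = 66: x* = 2.2425. Change: 2.2425 − 1.495 = 0.7475.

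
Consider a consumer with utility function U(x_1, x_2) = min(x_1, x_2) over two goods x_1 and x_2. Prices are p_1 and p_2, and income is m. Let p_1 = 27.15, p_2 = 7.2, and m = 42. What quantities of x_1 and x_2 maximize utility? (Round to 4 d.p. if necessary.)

x_1* = 1.2227, x_2* = 1.2227

With perfect complements, no substitution: consume in ratio x_1:x_2 = 1:1.
Budget: p_1·x_1 + p_2·x_1 = m, so (p_1 + p_2)·x_1 = m.
Demand: x_1*(p_1,p_2,m) = m/(p_1 + p_2), x_2* = m/(p_1 + p_2).
Here 27.15 + 7.2 = 34.35, giving x_1* = 1.2227 and x_2* = 1.2227.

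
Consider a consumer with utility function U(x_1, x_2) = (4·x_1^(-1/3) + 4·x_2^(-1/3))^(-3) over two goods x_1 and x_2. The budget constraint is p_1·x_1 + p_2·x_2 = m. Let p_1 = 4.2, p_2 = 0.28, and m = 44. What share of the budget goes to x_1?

share on x_1 = 0.6631

From the CES first-order condition, (x_2/x_1)^(4/3) = p_1/p_2.
Solve for the ratio: x_2/x_1 = [p_1/p_2]^(0.75).
Substitute x_2 = (x_2/x_1)·x_1 into the budget: x_1* = m/(p_1 + p_2·(x_2/x_1)).
Numerically x_2/x_1 = 7.621991, so x_1* = 44/(4.2 + 0.28·7.621991) = 6.9465 and x_2* = 7.621991·6.9465 = 52.9459.
Expenditure on x_1: 4.2·6.9465 = 29.1752; share = 0.6631.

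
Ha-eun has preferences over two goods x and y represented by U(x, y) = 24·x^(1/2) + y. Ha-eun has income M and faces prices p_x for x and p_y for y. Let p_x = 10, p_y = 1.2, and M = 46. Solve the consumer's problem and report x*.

x* = 2.0736

Thus x* = (12·p_y/p_x)² — independent of M — with the rest of income spent on y.
Plugging in: x* = (12·1.2/10)² = 2.0736.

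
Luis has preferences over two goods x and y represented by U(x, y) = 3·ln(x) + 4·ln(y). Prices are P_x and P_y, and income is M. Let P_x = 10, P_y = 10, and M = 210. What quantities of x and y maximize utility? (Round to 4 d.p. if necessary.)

The MRS is (3/4)·y/x. Set MRS = P_x/P_y.
Rearranging, P_y·y = (4/3)·P_x·x. Substituting into the budget gives P_x·x·(1 + (4/3)) = M.
Demand: x*(P_x,P_y,M) = 3/7·M/P_x and y* = 4/7·M/P_y.
At P_x=10, P_y=10, M=210: x* = 3/7·210/10 = 9, y* = 12.

x* = 9, y* = 12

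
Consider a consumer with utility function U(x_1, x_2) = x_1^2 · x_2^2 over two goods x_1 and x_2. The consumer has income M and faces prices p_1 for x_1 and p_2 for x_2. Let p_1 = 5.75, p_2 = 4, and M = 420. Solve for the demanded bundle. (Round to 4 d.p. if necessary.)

MU_x_1/MU_x_2 = (2·x_2)/(2·x_1); tangency sets this equal to p_1/p_2.
So 2·p_2·x_2 = 2·p_1·x_1; combined with the budget, a share 0.5 of income goes to x_1.
Demand: x_1*(p_1,p_2,M) = 0.5·M/p_1 and x_2* = 0.5·M/p_2.
At p_1=5.75, p_2=4, M=420: x_1* = 0.5·420/5.75 = 36.5217, x_2* = 52.5.

x_1* = 36.5217, x_2* = 52.5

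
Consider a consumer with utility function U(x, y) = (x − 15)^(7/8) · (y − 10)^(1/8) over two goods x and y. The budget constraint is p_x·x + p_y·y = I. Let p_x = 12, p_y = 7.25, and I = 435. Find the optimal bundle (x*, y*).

x* = 28.3073, y* = 13.1466

This is Cobb-Douglas in (x−15, y−10): tangency gives 0.875·p_y·(y−10) = 0.125·p_x·(x−15).
Substituting into the budget: x* = 15 + 0.875·(I − 15·p_x − 10·p_y)/p_x, and y* = 10 + 0.125·(…)/p_y.
Discretionary income = 435 − 15·12 − 10·7.25 = 182.5; x* = 15 + 0.875·182.5/12 = 28.3073; y* = 10 + 0.125·182.5/7.25 = 13.1466.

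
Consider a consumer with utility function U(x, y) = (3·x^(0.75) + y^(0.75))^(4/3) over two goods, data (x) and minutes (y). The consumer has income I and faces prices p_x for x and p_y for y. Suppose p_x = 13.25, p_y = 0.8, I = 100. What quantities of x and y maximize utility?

MRS = MU_x/MU_y = 3·(y/x)^(0.25). Set equal to p_x/p_y.
Hence y/x = ((1/3)·p_x/p_y)^(1/(0.25)), i.e. raised to the 4 power.
Substitute y = (y/x)·x into the budget: x* = I/(p_x + p_y·(y/x)).
Numerically y/x = 929.006058, so x* = 100/(13.25 + 0.8·929.006058) = 0.1322 and y* = 929.006058·0.1322 = 122.8105.

x* = 0.1322, y* = 122.8105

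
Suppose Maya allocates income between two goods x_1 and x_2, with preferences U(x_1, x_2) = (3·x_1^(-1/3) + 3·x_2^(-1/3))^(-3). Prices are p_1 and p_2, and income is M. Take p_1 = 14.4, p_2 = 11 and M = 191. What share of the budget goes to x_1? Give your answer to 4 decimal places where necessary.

MRS = MU_x_1/MU_x_2 = (x_2/x_1)^(4/3). Set equal to p_1/p_2.
Solve for the ratio: x_2/x_1 = [p_1/p_2]^(0.75).
With the ratio pinned down, the budget gives x_1* = M/(p_1 + p_2·(x_2/x_1)) and x_2* = (x_2/x_1)·x_1*.
Numerically x_2/x_1 = 1.223848, so x_1* = 191/(14.4 + 11·1.223848) = 6.8551 and x_2* = 1.223848·6.8551 = 8.3896.
Expenditure on x_1: 14.4·6.8551 = 98.7139; share = 0.5168.

share on x_1 = 0.5168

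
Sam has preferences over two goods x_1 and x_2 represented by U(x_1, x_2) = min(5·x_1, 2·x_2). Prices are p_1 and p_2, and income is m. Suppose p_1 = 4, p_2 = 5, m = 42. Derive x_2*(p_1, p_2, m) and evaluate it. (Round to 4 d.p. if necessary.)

Leontief preferences: the optimum is at the kink where x_1/2 = x_2/5, i.e. x_2 = (5/2)·x_1.
Budget: p_1·x_1 + p_2·(5/2)·x_1 = m, so (2·p_1 + 5·p_2)·x_1 = 2·m.
Demand: x_1*(p_1,p_2,m) = 2·m/(2·p_1 + 5·p_2), x_2* = 5·m/(2·p_1 + 5·p_2).
Here 2·4 + 5·5 = 33, giving x_2* = 6.3636.

x_2* = 6.3636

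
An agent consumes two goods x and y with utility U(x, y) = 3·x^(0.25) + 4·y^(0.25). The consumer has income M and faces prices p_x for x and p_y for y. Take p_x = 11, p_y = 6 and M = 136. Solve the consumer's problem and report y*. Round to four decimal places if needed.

y* = 14.5602

With the ratio pinned down, the budget gives x* = M/(p_x + p_y·(y/x)) and y* = (y/x)·x*.
Numerically y/x = 3.292862, so x* = 136/(11 + 6·3.292862) = 4.4217 and y* = 3.292862·4.4217 = 14.5602.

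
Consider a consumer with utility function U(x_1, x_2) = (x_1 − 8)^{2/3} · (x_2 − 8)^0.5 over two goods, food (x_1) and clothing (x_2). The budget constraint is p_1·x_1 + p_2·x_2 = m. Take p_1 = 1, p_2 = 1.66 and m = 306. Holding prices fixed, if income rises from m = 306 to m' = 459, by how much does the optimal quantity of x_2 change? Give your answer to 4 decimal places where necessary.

Δx_2* = 39.5009

MRS = (4/3)·(x_2−8)/(x_1−8). Tangency with p_1/p_2 gives x_2−8 = (3/4)·(p_1/p_2)·(x_1−8).
After buying the subsistence bundle (8, 8), a share 4/7 of the remaining income goes to x_1: x_1* = 8 + 4/7·(m − 8p_1 − 8p_2)/p_1.
Discretionary income = 306 − 8·1 − 8·1.66 = 284.72; x_2* = 8 + 3/7·284.72/1.66 = 81.5077.
At m' = 459: x_2* = 121.0086. Change: 121.0086 − 81.5077 = 39.5009.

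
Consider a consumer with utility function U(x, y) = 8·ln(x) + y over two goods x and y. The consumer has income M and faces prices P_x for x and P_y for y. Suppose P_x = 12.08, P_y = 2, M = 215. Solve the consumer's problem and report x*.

x* = 1.3245

So x*(P_x,P_y) = 8·P_y/P_x, independent of income; and y* = (M − 8·P_y)/P_y.
At the given prices: x* = 8·2/12.08 = 1.3245.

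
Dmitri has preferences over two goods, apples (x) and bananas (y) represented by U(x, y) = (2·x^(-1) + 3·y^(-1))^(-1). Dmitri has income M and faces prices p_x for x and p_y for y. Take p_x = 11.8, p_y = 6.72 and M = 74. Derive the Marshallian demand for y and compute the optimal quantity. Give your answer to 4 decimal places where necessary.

y* = 5.2892

MU_x ∝ 2·x^(-2), MU_y ∝ 3·y^(-2), so MRS = (2/3)·(y/x)^(2) = p_x/p_y.
Hence y/x = ((3/2)·p_x/p_y)^(1/(2)), i.e. raised to the 0.5 power.
Substitute y = (y/x)·x into the budget: x* = M/(p_x + p_y·(y/x)).
Numerically y/x = 1.622938, so x* = 74/(11.8 + 6.72·1.622938) = 3.259 and y* = 1.622938·3.259 = 5.2892.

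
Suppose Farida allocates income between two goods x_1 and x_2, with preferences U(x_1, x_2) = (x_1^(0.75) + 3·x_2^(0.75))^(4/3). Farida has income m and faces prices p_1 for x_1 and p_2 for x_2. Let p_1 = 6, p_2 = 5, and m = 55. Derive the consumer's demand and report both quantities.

x_1* = 0.065, x_2* = 10.922

From the CES first-order condition, (1/3)·(x_2/x_1)^(0.25) = p_1/p_2.
Hence x_2/x_1 = (3·p_1/p_2)^(1/(0.25)), i.e. raised to the 4 power.
With the ratio pinned down, the budget gives x_1* = m/(p_1 + p_2·(x_2/x_1)) and x_2* = (x_2/x_1)·x_1*.
Numerically x_2/x_1 = 167.9616, so x_1* = 55/(6 + 5·167.9616) = 0.065 and x_2* = 167.9616·0.065 = 10.922.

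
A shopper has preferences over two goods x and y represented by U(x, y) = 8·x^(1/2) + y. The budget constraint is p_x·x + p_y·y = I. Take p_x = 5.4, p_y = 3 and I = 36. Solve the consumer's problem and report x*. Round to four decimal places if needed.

x* = 4.9383

Utility is quasi-linear in y; the FOC for x is 4/√x = p_x/p_y.
Thus x* = (4·p_y/p_x)² — independent of I — with the rest of income spent on y.
Plugging in: x* = (4·3/5.4)² = 4.9383.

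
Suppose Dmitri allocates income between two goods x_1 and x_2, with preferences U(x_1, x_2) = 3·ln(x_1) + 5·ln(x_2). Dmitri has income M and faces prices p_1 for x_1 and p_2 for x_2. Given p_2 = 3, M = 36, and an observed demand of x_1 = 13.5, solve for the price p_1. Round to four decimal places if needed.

The MRS is (3/5)·x_2/x_1. Set MRS = p_1/p_2.
So 3·p_2·x_2 = 5·p_1·x_1; combined with the budget, a share 0.375 of income goes to x_1.
Demand: x_1*(p_1,p_2,M) = 0.375·M/p_1 and x_2* = 0.625·M/p_2.
Set x_1* = 13.5 in the demand function and solve for p_1: p_1 = 1.

p_1 = 1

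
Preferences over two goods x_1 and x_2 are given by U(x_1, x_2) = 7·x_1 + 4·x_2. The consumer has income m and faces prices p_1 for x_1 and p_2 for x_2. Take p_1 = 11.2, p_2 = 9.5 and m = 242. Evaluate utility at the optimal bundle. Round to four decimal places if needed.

Perfect substitutes: compare marginal utility per dollar. 7/p_1 vs 4/p_2 → 0.625 vs 0.4211.
x_1 gives more utility per dollar, so spend all income on x_1: x_1* = m/p_1, x_2* = 0.
Numerically: x_1* = 21.6071, x_2* = 0.
Utility at the optimum: U(21.6071, 0) = 151.25.

V = 151.25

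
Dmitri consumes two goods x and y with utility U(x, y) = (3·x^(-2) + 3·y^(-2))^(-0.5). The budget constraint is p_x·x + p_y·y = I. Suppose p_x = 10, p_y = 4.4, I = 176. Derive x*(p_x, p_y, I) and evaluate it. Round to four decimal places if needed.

x* = 11.1498

Numerically y/x = 1.314768, so x* = 176/(10 + 4.4·1.314768) = 11.1498.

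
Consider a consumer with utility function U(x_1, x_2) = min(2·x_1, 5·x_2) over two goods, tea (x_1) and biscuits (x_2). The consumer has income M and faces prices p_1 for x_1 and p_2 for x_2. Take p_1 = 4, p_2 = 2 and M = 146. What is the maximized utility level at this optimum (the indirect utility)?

Leontief preferences: the optimum is at the kink where x_1/5 = x_2/2, i.e. x_2 = (2/5)·x_1.
Budget: p_1·x_1 + p_2·(2/5)·x_1 = M, so (5·p_1 + 2·p_2)·x_1 = 5·M.
Demand: x_1*(p_1,p_2,M) = 5·M/(5·p_1 + 2·p_2), x_2* = 2·M/(5·p_1 + 2·p_2).
Here 5·4 + 2·2 = 24, giving x_1* = 30.4167 and x_2* = 12.1667.
Utility at the optimum: U(30.4167, 12.1667) = 60.8333.

V = 60.8333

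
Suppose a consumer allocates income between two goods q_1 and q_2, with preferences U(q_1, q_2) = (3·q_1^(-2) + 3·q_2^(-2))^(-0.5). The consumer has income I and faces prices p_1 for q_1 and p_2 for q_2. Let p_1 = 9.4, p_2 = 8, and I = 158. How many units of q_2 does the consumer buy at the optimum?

q_2* = 9.3447

MU_q_1 ∝ 3·q_1^(-3), MU_q_2 ∝ 3·q_2^(-3), so MRS = (q_2/q_1)^(3) = p_1/p_2.
Solve for the ratio: q_2/q_1 = [p_1/p_2]^(1/3).
Substitute q_2 = (q_2/q_1)·q_1 into the budget: q_1* = I/(p_1 + p_2·(q_2/q_1)).
Numerically q_2/q_1 = 1.055227, so q_1* = 158/(9.4 + 8·1.055227) = 8.8556 and q_2* = 1.055227·8.8556 = 9.3447.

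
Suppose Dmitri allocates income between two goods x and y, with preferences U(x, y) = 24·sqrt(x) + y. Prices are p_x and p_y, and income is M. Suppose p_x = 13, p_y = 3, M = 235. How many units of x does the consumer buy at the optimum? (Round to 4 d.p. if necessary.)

Set MRS = p_x/p_y: 12·x^(−1/2) = p_x/p_y.
Thus x* = (12·p_y/p_x)² — independent of M — with the rest of income spent on y.
Plugging in: x* = (12·3/13)² = 7.6686.

x* = 7.6686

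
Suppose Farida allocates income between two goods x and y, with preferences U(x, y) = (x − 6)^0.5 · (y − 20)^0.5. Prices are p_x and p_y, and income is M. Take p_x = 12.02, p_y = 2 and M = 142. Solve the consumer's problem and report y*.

y* = 27.47

Let x' = x−6, y' = y−20. MRS = y'/x' = p_x/p_y.
Substituting into the budget: x* = 6 + 0.5·(M − 6·p_x − 20·p_y)/p_x, and y* = 20 + 0.5·(…)/p_y.
Discretionary income = 142 − 6·12.02 − 20·2 = 29.88; y* = 20 + 0.5·29.88/2 = 27.47.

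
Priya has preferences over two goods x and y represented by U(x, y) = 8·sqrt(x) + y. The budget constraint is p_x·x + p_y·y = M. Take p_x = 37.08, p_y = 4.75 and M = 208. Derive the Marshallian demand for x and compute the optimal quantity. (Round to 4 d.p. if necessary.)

x* = 0.2626

MU_x = 4/√x, MU_y = 1. Tangency: 4/√x = p_x/p_y.
Thus x* = (4·p_y/p_x)² — independent of M — with the rest of income spent on y.
Plugging in: x* = (4·4.75/37.08)² = 0.2626.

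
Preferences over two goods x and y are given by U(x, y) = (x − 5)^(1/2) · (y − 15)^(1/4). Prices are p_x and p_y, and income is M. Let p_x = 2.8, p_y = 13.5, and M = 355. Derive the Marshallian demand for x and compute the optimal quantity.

x* = 37.9762

MRS = 2·(y−15)/(x−5). Tangency with p_x/p_y gives y−15 = (1/2)·(p_x/p_y)·(x−5).
Substituting into the budget: x* = 5 + 2/3·(M − 5·p_x − 15·p_y)/p_x, and y* = 15 + 1/3·(…)/p_y.
Discretionary income = 355 − 5·2.8 − 15·13.5 = 138.5; x* = 5 + 2/3·138.5/2.8 = 37.9762.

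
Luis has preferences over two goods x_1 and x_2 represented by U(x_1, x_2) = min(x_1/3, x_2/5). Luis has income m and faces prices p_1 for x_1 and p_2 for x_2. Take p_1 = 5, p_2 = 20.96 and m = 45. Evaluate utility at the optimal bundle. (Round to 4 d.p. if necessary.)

Here 3·5 + 5·20.96 = 119.8, giving x_1* = 1.1269 and x_2* = 1.8781.
Utility at the optimum: U(1.1269, 1.8781) = 0.3756.

V = 0.3756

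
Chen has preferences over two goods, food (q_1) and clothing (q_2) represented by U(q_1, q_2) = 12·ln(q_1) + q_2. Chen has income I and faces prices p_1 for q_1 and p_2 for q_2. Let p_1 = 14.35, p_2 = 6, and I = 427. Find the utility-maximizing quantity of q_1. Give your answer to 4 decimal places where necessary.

Set MRS = p_1/p_2: (12/q_1)/1 = p_1/p_2.
So q_1*(p_1,p_2) = 12·p_2/p_1, independent of income; and q_2* = (I − 12·p_2)/p_2.
At the given prices: q_1* = 12·6/14.35 = 5.0174.

q_1* = 5.0174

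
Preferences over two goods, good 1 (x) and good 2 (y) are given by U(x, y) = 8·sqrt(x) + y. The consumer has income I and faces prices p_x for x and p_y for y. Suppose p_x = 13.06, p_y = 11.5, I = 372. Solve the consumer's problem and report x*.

x* = 12.4059

Thus x* = (4·p_y/p_x)² — independent of I — with the rest of income spent on y.
Plugging in: x* = (4·11.5/13.06)² = 12.4059.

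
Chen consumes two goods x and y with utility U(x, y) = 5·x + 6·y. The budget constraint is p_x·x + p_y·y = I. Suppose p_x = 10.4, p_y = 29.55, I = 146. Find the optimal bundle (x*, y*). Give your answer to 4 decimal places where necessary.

x* = 14.0385, y* = 0

Linear utility — the consumer picks whichever good has higher MU/price: 5/10.4 = 0.4808 vs 6/29.55 = 0.203.
x gives more utility per dollar, so spend all income on x: x* = I/p_x, y* = 0.
Numerically: x* = 14.0385, y* = 0.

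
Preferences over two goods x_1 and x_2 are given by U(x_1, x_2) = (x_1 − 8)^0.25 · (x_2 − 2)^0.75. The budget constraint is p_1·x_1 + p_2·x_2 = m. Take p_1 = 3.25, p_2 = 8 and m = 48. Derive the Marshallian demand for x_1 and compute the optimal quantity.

x_1* = 8.4615

After buying the subsistence bundle (8, 2), a share 0.25 of the remaining income goes to x_1: x_1* = 8 + 0.25·(m − 8p_1 − 2p_2)/p_1.
Discretionary income = 48 − 8·3.25 − 2·8 = 6; x_1* = 8 + 0.25·6/3.25 = 8.4615.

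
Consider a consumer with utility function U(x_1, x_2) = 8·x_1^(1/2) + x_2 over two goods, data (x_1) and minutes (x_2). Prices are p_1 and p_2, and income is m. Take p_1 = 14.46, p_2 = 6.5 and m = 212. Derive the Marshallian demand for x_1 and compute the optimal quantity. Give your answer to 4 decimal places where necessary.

Utility is quasi-linear in x_2; the FOC for x_1 is 4/√x_1 = p_1/p_2.
Thus x_1* = (4·p_2/p_1)² — independent of m — with the rest of income spent on x_2.
Plugging in: x_1* = (4·6.5/14.46)² = 3.233.

x_1* = 3.233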